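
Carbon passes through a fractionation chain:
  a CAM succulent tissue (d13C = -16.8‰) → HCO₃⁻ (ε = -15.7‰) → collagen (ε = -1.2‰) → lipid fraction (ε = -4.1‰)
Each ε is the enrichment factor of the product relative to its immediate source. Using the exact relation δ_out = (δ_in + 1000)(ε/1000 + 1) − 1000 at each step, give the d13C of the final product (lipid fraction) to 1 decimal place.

-37.4‰

step 1: δ = (-16.80 + 1000)·(-15.7/1000 + 1) − 1000 = -32.24‰
step 2: δ = (-32.24 + 1000)·(-1.2/1000 + 1) − 1000 = -33.40‰
step 3: δ = (-33.40 + 1000)·(-4.1/1000 + 1) − 1000 = -37.36‰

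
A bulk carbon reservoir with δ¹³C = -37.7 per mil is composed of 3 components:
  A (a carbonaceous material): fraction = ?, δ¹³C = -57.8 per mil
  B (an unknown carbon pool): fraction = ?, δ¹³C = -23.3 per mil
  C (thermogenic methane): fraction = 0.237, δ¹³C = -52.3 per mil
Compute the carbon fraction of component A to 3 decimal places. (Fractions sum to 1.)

Let f_A and f_B be the unknown fractions; fractions sum to 1 so f_A + f_B = 0.763.
Mass balance: Σ fᵢ·δᵢ = δ_bulk ⇒ f_A·(-57.8) + f_B·(-23.3) = -37.7 − (-12.395) = -25.305
Substitute f_B = 0.763 − f_A:
f_A·(-57.8 − -23.3) = -25.305 − 0.763×(-23.3) = -7.527
f_A = -7.527 / -34.5 = 0.2182

0.218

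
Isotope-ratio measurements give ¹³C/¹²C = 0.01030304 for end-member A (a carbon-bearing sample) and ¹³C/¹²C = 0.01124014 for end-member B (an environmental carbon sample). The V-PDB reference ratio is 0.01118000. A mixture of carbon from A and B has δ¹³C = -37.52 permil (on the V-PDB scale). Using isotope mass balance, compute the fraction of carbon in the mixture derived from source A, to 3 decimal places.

δ_A = (0.01030304/0.01118000 − 1)×1000 = (0.921560 − 1)×1000 = -78.440 permil
δ_B = (0.01124014/0.01118000 − 1)×1000 = (1.005379 − 1)×1000 = 5.379 permil
f_A = (δ_mix − δ_B)/(δ_A − δ_B) = (-37.52 − (5.379))/(-78.440 − (5.379))
f_A = -42.899 / -83.819 = 0.5118

0.512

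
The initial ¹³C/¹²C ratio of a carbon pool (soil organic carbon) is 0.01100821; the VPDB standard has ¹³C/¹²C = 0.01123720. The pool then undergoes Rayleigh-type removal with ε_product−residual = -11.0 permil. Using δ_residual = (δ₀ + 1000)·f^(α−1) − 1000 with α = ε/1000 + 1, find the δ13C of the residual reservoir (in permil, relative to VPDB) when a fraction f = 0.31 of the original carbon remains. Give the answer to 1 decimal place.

-7.7 permil

δ₀ = (0.01100821/0.01123720 − 1)×1000 = (0.979622 − 1)×1000 = -20.378 permil
α − 1 = ε/1000 = -0.0110
f^(α−1) = 0.31^(-0.0110) = 1.012966
δ_res = (-20.378 + 1000) × 1.012966 − 1000 = 992.324 − 1000 = -7.68 permil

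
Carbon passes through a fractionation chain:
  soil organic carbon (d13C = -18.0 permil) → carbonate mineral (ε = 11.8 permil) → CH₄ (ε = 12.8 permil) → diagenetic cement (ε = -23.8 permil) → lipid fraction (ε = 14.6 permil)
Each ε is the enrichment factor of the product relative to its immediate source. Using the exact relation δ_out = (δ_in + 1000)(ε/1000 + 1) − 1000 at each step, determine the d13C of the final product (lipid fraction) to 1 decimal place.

step 1: δ = (-18.00 + 1000)·(11.8/1000 + 1) − 1000 = -6.41 permil
step 2: δ = (-6.41 + 1000)·(12.8/1000 + 1) − 1000 = 6.31 permil
step 3: δ = (6.31 + 1000)·(-23.8/1000 + 1) − 1000 = -17.64 permil
step 4: δ = (-17.64 + 1000)·(14.6/1000 + 1) − 1000 = -3.30 permil

-3.3 permil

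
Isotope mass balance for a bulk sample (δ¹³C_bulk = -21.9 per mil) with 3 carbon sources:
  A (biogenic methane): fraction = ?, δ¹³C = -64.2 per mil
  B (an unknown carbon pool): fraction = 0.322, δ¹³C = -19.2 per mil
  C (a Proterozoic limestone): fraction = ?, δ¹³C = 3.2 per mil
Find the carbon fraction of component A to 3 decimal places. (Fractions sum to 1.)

Let f_A and f_C be the unknown fractions; fractions sum to 1 so f_A + f_C = 0.678.
Mass balance: Σ fᵢ·δᵢ = δ_bulk ⇒ f_A·(-64.2) + f_C·(3.2) = -21.9 − (-6.182) = -15.718
Substitute f_C = 0.678 − f_A:
f_A·(-64.2 − 3.2) = -15.718 − 0.678×(3.2) = -17.887
f_A = -17.887 / -67.4 = 0.2654

0.265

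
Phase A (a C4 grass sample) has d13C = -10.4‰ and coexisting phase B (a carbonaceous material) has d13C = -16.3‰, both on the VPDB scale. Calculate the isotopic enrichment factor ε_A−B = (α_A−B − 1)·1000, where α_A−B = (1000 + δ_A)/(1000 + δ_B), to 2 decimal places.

α_A−B = (1000 + -10.4) / (1000 + -16.3) = 989.6 / 983.7 = 1.005998
ε_A−B = (1.005998 − 1) × 1000 = 5.998‰
(The approximation ε ≈ δ_A − δ_B would give 5.9‰.)

6.00‰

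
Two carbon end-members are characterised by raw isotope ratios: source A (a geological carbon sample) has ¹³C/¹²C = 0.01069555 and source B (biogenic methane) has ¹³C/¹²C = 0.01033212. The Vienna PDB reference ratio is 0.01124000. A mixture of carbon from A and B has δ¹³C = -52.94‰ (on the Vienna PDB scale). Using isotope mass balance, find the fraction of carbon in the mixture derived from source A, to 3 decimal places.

0.861

δ_A = (0.01069555/0.01124000 − 1)×1000 = (0.951561 − 1)×1000 = -48.439‰
δ_B = (0.01033212/0.01124000 − 1)×1000 = (0.919228 − 1)×1000 = -80.772‰
f_A = (δ_mix − δ_B)/(δ_A − δ_B) = (-52.94 − (-80.772))/(-48.439 − (-80.772))
f_A = 27.832 / 32.334 = 0.8608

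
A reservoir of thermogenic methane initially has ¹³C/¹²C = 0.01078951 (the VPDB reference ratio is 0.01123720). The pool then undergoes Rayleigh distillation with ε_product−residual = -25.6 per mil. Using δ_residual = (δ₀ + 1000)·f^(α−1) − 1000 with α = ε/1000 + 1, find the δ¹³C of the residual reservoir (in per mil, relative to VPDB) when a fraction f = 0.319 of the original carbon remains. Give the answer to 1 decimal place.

-11.3 per mil

δ₀ = (0.01078951/0.01123720 − 1)×1000 = (0.960160 − 1)×1000 = -39.840 per mil
α − 1 = ε/1000 = -0.0256
f^(α−1) = 0.319^(-0.0256) = 1.029682
δ_res = (-39.840 + 1000) × 1.029682 − 1000 = 988.659 − 1000 = -11.34 per mil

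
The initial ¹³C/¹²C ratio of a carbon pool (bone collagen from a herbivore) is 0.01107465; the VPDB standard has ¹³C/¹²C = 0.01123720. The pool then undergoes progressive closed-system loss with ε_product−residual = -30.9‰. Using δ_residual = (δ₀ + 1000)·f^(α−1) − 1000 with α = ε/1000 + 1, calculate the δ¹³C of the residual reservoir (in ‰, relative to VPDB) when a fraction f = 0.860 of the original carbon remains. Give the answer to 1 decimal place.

δ₀ = (0.01107465/0.01123720 − 1)×1000 = (0.985535 − 1)×1000 = -14.465‰
α − 1 = ε/1000 = -0.0309
f^(α−1) = 0.860^(-0.0309) = 1.004671
δ_res = (-14.465 + 1000) × 1.004671 − 1000 = 990.138 − 1000 = -9.86‰

-9.9‰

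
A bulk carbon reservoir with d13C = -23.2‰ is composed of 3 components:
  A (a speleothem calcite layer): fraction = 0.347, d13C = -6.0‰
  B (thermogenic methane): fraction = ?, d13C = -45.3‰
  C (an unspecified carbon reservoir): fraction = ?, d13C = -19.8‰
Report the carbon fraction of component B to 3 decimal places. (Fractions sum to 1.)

0.321

Let f_B and f_C be the unknown fractions; fractions sum to 1 so f_B + f_C = 0.653.
Mass balance: Σ fᵢ·δᵢ = δ_bulk ⇒ f_B·(-45.3) + f_C·(-19.8) = -23.2 − (-2.082) = -21.118
Substitute f_C = 0.653 − f_B:
f_B·(-45.3 − -19.8) = -21.118 − 0.653×(-19.8) = -8.189
f_B = -8.189 / -25.5 = 0.3211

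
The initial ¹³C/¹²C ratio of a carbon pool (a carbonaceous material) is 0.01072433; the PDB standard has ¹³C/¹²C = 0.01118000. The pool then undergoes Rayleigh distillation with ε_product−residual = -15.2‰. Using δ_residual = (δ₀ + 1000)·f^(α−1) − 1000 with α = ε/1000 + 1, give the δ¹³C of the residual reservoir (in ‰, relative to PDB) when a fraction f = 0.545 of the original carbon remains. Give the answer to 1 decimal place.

δ₀ = (0.01072433/0.01118000 − 1)×1000 = (0.959242 − 1)×1000 = -40.758‰
α − 1 = ε/1000 = -0.0152
f^(α−1) = 0.545^(-0.0152) = 1.009269
δ_res = (-40.758 + 1000) × 1.009269 − 1000 = 968.133 − 1000 = -31.87‰

-31.9‰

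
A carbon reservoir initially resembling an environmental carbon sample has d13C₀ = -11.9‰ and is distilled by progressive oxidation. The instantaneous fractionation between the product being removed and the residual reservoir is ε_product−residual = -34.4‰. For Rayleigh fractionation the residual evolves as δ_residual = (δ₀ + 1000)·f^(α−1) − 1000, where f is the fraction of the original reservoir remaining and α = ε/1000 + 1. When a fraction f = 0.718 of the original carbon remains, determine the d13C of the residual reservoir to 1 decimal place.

-0.6‰

Rayleigh residual: δ_res = (δ₀ + 1000)·f^(α−1) − 1000
α = ε/1000 + 1 = 0.96560, so α − 1 = -0.03440
f^(α−1) = 0.718^(-0.03440) = 1.011461
δ_res = (-11.9 + 1000) × 1.011461 − 1000 = 999.425 − 1000 = -0.57‰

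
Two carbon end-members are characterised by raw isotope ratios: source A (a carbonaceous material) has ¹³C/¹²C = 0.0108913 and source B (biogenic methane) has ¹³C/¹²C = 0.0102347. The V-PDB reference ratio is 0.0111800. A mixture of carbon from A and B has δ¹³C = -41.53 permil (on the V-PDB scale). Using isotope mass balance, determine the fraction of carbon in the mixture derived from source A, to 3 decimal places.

δ_A = (0.0108913/0.0111800 − 1)×1000 = (0.974177 − 1)×1000 = -25.823 permil
δ_B = (0.0102347/0.0111800 − 1)×1000 = (0.915447 − 1)×1000 = -84.553 permil
f_A = (δ_mix − δ_B)/(δ_A − δ_B) = (-41.53 − (-84.553))/(-25.823 − (-84.553))
f_A = 43.023 / 58.730 = 0.7326

0.733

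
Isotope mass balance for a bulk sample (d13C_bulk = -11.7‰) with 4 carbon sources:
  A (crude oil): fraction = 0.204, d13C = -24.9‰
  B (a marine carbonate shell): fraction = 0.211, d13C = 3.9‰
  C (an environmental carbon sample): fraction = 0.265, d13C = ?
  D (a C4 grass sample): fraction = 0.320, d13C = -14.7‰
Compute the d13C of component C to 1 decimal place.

-10.3‰

Isotope mass balance: δ_bulk = Σ fᵢ·δᵢ.
-11.7 = 0.204×(-24.9) + 0.211×(3.9) + 0.265×δ_C + 0.320×(-14.7)
0.265·δ_C = -11.7 − (-8.961) = -2.739
δ_C = -2.739 / 0.265 = -10.34‰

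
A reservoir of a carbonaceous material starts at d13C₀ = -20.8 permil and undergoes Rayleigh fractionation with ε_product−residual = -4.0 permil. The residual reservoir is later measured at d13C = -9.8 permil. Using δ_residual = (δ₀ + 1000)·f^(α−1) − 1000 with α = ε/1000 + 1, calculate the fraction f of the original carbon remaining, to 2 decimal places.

0.06

α − 1 = ε/1000 = -0.0040
(δ_res + 1000)/(δ₀ + 1000) = (-9.8 + 1000)/(-20.8 + 1000) = 990.2/979.2 = 1.011234
f = 1.011234^(1/-0.0040) = exp(ln(1.011234)/-0.0040) = exp(0.01117/-0.0040)
f = exp(-2.7928) = 0.0613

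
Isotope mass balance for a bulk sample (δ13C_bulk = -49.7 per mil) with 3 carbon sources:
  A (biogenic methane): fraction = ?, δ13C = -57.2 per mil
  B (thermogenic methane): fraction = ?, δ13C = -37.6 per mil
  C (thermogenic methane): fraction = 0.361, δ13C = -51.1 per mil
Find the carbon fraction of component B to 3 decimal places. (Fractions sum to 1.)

0.270

Let f_B and f_A be the unknown fractions; fractions sum to 1 so f_B + f_A = 0.639.
Mass balance: Σ fᵢ·δᵢ = δ_bulk ⇒ f_B·(-37.6) + f_A·(-57.2) = -49.7 − (-18.447) = -31.253
Substitute f_A = 0.639 − f_B:
f_B·(-37.6 − -57.2) = -31.253 − 0.639×(-57.2) = 5.298
f_B = 5.298 / 19.6 = 0.2703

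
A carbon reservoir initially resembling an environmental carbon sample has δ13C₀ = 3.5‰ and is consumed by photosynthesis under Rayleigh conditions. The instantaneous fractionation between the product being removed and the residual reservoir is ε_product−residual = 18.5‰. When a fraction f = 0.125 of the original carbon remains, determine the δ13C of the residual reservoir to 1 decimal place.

Rayleigh residual: δ_res = (δ₀ + 1000)·f^(α−1) − 1000
α = ε/1000 + 1 = 1.01850, so α − 1 = 0.01850
f^(α−1) = 0.125^(0.01850) = 0.962261
δ_res = (3.5 + 1000) × 0.962261 − 1000 = 965.629 − 1000 = -34.37‰

-34.4‰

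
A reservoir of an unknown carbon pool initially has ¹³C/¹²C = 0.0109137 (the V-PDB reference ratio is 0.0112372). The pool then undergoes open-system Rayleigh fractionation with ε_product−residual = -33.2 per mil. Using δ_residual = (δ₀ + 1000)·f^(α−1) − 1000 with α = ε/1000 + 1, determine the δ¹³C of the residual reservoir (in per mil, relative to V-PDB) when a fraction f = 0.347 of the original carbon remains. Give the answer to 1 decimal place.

5.9 per mil

δ₀ = (0.0109137/0.0112372 − 1)×1000 = (0.971212 − 1)×1000 = -28.788 per mil
α − 1 = ε/1000 = -0.0332
f^(α−1) = 0.347^(-0.0332) = 1.035765
δ_res = (-28.788 + 1000) × 1.035765 − 1000 = 1005.947 − 1000 = 5.95 per mil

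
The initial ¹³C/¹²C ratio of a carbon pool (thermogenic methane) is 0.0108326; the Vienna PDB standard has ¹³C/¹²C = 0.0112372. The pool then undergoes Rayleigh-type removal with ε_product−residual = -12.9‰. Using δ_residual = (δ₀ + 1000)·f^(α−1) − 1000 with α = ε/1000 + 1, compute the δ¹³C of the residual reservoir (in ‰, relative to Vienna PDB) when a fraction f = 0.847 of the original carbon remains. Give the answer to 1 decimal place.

δ₀ = (0.0108326/0.0112372 − 1)×1000 = (0.963995 − 1)×1000 = -36.005‰
α − 1 = ε/1000 = -0.0129
f^(α−1) = 0.847^(-0.0129) = 1.002144
δ_res = (-36.005 + 1000) × 1.002144 − 1000 = 966.062 − 1000 = -33.94‰

-33.9‰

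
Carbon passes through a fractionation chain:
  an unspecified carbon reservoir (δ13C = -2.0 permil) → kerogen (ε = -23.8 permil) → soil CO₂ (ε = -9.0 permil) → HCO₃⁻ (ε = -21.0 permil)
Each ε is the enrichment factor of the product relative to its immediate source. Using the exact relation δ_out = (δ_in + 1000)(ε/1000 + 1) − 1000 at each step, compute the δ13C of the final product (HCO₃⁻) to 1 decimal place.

-54.8 permil

step 1: δ = (-2.00 + 1000)·(-23.8/1000 + 1) − 1000 = -25.75 permil
step 2: δ = (-25.75 + 1000)·(-9.0/1000 + 1) − 1000 = -34.52 permil
step 3: δ = (-34.52 + 1000)·(-21.0/1000 + 1) − 1000 = -54.80 permil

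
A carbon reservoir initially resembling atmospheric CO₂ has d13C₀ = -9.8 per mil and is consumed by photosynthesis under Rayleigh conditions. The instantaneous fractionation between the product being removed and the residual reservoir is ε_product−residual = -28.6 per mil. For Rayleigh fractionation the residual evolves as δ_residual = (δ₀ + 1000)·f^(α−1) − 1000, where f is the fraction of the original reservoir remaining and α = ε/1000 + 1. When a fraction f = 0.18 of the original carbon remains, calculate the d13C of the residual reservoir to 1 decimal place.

Rayleigh residual: δ_res = (δ₀ + 1000)·f^(α−1) − 1000
α = ε/1000 + 1 = 0.97140, so α − 1 = -0.02860
f^(α−1) = 0.18^(-0.02860) = 1.050266
δ_res = (-9.8 + 1000) × 1.050266 − 1000 = 1039.973 − 1000 = 39.97 per mil

40.0 per mil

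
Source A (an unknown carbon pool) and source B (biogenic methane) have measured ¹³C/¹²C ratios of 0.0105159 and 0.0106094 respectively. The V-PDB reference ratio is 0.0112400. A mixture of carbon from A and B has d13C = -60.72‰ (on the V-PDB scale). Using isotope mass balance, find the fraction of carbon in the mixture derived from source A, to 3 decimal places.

0.555

δ_A = (0.0105159/0.0112400 − 1)×1000 = (0.935578 − 1)×1000 = -64.422‰
δ_B = (0.0106094/0.0112400 − 1)×1000 = (0.943897 − 1)×1000 = -56.103‰
f_A = (δ_mix − δ_B)/(δ_A − δ_B) = (-60.72 − (-56.103))/(-64.422 − (-56.103))
f_A = -4.617 / -8.319 = 0.5550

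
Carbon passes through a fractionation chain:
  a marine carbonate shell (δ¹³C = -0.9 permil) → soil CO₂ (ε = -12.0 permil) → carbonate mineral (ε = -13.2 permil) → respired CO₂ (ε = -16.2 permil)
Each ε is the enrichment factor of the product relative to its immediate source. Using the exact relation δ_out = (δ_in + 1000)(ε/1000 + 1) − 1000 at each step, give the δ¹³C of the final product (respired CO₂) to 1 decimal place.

step 1: δ = (-0.90 + 1000)·(-12.0/1000 + 1) − 1000 = -12.89 permil
step 2: δ = (-12.89 + 1000)·(-13.2/1000 + 1) − 1000 = -25.92 permil
step 3: δ = (-25.92 + 1000)·(-16.2/1000 + 1) − 1000 = -41.70 permil

-41.7 permil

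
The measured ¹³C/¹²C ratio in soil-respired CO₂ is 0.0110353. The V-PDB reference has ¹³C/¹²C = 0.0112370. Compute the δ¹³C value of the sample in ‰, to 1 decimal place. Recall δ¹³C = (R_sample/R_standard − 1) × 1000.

δ¹³C = (R_sample / R_standard − 1) × 1000
R_sample / R_standard = 0.0110353 / 0.0112370 = 0.982050
δ¹³C = (0.982050 − 1) × 1000 = -17.95‰

-17.9‰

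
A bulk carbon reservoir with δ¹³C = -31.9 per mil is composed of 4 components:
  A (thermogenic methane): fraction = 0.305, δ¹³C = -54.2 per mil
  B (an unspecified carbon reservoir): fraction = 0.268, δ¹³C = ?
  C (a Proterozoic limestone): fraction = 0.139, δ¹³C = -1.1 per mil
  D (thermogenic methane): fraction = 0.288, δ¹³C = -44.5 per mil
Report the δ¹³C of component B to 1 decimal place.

Isotope mass balance: δ_bulk = Σ fᵢ·δᵢ.
-31.9 = 0.305×(-54.2) + 0.268×δ_B + 0.139×(-1.1) + 0.288×(-44.5)
0.268·δ_B = -31.9 − (-29.500) = -2.400
δ_B = -2.400 / 0.268 = -8.96 per mil

-9.0 per mil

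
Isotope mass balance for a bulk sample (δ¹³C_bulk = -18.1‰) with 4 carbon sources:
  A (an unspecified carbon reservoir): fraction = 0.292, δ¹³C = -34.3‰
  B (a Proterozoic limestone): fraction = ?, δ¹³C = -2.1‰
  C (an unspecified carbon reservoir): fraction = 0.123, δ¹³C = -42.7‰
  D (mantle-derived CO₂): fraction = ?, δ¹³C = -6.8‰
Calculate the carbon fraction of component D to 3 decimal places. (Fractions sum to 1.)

0.341

Let f_D and f_B be the unknown fractions; fractions sum to 1 so f_D + f_B = 0.585.
Mass balance: Σ fᵢ·δᵢ = δ_bulk ⇒ f_D·(-6.8) + f_B·(-2.1) = -18.1 − (-15.268) = -2.832
Substitute f_B = 0.585 − f_D:
f_D·(-6.8 − -2.1) = -2.832 − 0.585×(-2.1) = -1.604
f_D = -1.604 / -4.7 = 0.3412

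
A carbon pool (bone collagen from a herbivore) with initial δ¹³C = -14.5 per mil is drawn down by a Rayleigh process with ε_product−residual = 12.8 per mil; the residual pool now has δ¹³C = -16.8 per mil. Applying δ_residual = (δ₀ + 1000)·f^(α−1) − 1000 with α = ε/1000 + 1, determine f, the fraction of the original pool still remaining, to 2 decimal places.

0.83

α − 1 = ε/1000 = 0.0128
(δ_res + 1000)/(δ₀ + 1000) = (-16.8 + 1000)/(-14.5 + 1000) = 983.2/985.5 = 0.997666
f = 0.997666^(1/0.0128) = exp(ln(0.997666)/0.0128) = exp(-0.00234/0.0128)
f = exp(-0.1825) = 0.8331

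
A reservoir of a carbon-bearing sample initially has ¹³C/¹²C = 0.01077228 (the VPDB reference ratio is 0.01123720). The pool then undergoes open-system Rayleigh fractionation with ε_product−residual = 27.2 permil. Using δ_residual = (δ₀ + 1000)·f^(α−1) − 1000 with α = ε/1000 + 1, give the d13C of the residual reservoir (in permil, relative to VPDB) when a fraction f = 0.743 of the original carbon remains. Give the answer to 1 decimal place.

δ₀ = (0.01077228/0.01123720 − 1)×1000 = (0.958627 − 1)×1000 = -41.373 permil
α − 1 = ε/1000 = 0.0272
f^(α−1) = 0.743^(0.0272) = 0.991953
δ_res = (-41.373 + 1000) × 0.991953 − 1000 = 950.912 − 1000 = -49.09 permil

-49.1 permil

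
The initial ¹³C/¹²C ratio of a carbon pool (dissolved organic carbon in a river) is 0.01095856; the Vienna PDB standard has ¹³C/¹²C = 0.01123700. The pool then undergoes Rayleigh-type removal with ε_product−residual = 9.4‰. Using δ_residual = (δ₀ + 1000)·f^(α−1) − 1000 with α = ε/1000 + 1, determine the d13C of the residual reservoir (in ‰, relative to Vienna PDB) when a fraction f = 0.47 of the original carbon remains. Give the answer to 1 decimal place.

-31.7‰

δ₀ = (0.01095856/0.01123700 − 1)×1000 = (0.975221 − 1)×1000 = -24.779‰
α − 1 = ε/1000 = 0.0094
f^(α−1) = 0.47^(0.0094) = 0.992928
δ_res = (-24.779 + 1000) × 0.992928 − 1000 = 968.324 − 1000 = -31.68‰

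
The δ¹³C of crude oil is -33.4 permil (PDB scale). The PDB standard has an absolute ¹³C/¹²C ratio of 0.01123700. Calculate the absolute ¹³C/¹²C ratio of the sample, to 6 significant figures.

0.0108617

R_sample = R_standard × (δ¹³C/1000 + 1)
R_sample = 0.01123700 × (-33.4/1000 + 1) = 0.01123700 × 0.966600
R_sample = 0.0108617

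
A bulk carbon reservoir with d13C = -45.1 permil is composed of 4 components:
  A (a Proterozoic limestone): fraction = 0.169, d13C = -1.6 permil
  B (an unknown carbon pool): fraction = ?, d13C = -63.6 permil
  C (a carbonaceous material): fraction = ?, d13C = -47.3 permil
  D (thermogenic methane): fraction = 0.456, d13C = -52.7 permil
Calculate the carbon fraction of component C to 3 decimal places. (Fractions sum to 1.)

Let f_C and f_B be the unknown fractions; fractions sum to 1 so f_C + f_B = 0.375.
Mass balance: Σ fᵢ·δᵢ = δ_bulk ⇒ f_C·(-47.3) + f_B·(-63.6) = -45.1 − (-24.302) = -20.798
Substitute f_B = 0.375 − f_C:
f_C·(-47.3 − -63.6) = -20.798 − 0.375×(-63.6) = 3.052
f_C = 3.052 / 16.3 = 0.1872

0.187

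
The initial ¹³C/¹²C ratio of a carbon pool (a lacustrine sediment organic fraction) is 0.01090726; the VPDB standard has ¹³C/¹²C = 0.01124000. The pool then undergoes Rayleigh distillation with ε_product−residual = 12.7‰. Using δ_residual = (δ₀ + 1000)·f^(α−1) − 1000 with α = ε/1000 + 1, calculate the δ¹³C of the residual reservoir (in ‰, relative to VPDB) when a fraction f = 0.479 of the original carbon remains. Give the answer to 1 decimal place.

δ₀ = (0.01090726/0.01124000 − 1)×1000 = (0.970397 − 1)×1000 = -29.603‰
α − 1 = ε/1000 = 0.0127
f^(α−1) = 0.479^(0.0127) = 0.990696
δ_res = (-29.603 + 1000) × 0.990696 − 1000 = 961.368 − 1000 = -38.63‰

-38.6‰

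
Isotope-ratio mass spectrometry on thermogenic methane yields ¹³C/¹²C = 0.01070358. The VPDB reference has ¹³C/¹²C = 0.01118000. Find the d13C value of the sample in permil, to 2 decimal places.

d13C = (R_sample / R_standard − 1) × 1000
R_sample / R_standard = 0.01070358 / 0.01118000 = 0.957386
d13C = (0.957386 − 1) × 1000 = -42.614 permil

-42.61 permil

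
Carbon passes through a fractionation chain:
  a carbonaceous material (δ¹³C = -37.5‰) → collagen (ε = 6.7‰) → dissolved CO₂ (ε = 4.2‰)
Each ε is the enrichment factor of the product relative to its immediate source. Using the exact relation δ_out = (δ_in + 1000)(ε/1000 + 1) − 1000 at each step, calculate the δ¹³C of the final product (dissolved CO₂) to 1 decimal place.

-27.0‰

step 1: δ = (-37.50 + 1000)·(6.7/1000 + 1) − 1000 = -31.05‰
step 2: δ = (-31.05 + 1000)·(4.2/1000 + 1) − 1000 = -26.98‰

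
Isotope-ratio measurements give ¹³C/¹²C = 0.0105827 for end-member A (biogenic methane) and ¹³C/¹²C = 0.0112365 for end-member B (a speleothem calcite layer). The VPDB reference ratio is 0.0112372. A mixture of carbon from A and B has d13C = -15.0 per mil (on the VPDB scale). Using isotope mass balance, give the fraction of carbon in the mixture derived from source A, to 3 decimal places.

δ_A = (0.0105827/0.0112372 − 1)×1000 = (0.941756 − 1)×1000 = -58.244 per mil
δ_B = (0.0112365/0.0112372 − 1)×1000 = (0.999938 − 1)×1000 = -0.062 per mil
f_A = (δ_mix − δ_B)/(δ_A − δ_B) = (-15.0 − (-0.062))/(-58.244 − (-0.062))
f_A = -14.938 / -58.182 = 0.2567

0.257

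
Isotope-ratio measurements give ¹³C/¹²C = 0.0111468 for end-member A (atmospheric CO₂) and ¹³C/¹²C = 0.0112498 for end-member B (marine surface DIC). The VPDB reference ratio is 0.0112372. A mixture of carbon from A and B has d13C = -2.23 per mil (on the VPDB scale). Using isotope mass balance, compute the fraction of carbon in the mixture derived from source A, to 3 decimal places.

0.366

δ_A = (0.0111468/0.0112372 − 1)×1000 = (0.991955 − 1)×1000 = -8.045 per mil
δ_B = (0.0112498/0.0112372 − 1)×1000 = (1.001121 − 1)×1000 = 1.121 per mil
f_A = (δ_mix − δ_B)/(δ_A − δ_B) = (-2.23 − (1.121))/(-8.045 − (1.121))
f_A = -3.351 / -9.166 = 0.3656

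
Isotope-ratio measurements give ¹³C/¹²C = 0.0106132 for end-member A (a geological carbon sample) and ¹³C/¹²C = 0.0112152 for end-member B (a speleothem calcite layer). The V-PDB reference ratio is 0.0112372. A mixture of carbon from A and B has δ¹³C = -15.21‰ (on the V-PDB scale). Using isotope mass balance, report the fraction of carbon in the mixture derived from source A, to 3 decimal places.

δ_A = (0.0106132/0.0112372 − 1)×1000 = (0.944470 − 1)×1000 = -55.530‰
δ_B = (0.0112152/0.0112372 − 1)×1000 = (0.998042 − 1)×1000 = -1.958‰
f_A = (δ_mix − δ_B)/(δ_A − δ_B) = (-15.21 − (-1.958))/(-55.530 − (-1.958))
f_A = -13.252 / -53.572 = 0.2474

0.247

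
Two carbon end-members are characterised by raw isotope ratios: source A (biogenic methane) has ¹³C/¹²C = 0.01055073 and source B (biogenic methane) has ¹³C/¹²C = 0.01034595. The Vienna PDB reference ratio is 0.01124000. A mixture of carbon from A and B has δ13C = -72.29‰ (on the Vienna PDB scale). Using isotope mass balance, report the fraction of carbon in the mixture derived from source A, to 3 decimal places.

0.398

δ_A = (0.01055073/0.01124000 − 1)×1000 = (0.938677 − 1)×1000 = -61.323‰
δ_B = (0.01034595/0.01124000 − 1)×1000 = (0.920458 − 1)×1000 = -79.542‰
f_A = (δ_mix − δ_B)/(δ_A − δ_B) = (-72.29 − (-79.542))/(-61.323 − (-79.542))
f_A = 7.252 / 18.219 = 0.3980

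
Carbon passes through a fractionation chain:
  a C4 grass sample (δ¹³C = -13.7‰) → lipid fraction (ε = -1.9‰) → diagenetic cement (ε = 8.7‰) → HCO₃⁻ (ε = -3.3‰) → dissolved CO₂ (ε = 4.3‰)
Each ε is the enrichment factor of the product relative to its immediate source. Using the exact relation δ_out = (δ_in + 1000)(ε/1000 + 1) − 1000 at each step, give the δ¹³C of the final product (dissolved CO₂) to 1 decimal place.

step 1: δ = (-13.70 + 1000)·(-1.9/1000 + 1) − 1000 = -15.57‰
step 2: δ = (-15.57 + 1000)·(8.7/1000 + 1) − 1000 = -7.01‰
step 3: δ = (-7.01 + 1000)·(-3.3/1000 + 1) − 1000 = -10.29‰
step 4: δ = (-10.29 + 1000)·(4.3/1000 + 1) − 1000 = -6.03‰

-6.0‰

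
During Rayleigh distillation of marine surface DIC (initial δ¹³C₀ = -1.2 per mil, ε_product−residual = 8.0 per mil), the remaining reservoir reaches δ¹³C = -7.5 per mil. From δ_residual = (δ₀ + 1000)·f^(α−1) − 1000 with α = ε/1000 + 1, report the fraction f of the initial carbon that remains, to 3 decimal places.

α − 1 = ε/1000 = 0.0080
(δ_res + 1000)/(δ₀ + 1000) = (-7.5 + 1000)/(-1.2 + 1000) = 992.5/998.8 = 0.993692
f = 0.993692^(1/0.0080) = exp(ln(0.993692)/0.0080) = exp(-0.00633/0.0080)
f = exp(-0.7909) = 0.4534

0.453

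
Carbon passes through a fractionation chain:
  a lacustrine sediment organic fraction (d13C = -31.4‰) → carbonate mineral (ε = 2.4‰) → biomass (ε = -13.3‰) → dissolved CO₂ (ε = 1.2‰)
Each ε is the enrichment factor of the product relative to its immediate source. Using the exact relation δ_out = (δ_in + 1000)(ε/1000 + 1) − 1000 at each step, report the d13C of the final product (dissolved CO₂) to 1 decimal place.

-40.8‰

step 1: δ = (-31.40 + 1000)·(2.4/1000 + 1) − 1000 = -29.08‰
step 2: δ = (-29.08 + 1000)·(-13.3/1000 + 1) − 1000 = -41.99‰
step 3: δ = (-41.99 + 1000)·(1.2/1000 + 1) − 1000 = -40.84‰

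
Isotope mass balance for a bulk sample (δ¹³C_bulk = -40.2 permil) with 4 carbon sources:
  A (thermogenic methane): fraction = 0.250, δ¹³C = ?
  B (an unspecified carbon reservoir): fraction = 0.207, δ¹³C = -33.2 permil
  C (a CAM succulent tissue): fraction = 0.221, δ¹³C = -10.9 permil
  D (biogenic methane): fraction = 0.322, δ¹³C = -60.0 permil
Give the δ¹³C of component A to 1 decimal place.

-46.4 permil

Isotope mass balance: δ_bulk = Σ fᵢ·δᵢ.
-40.2 = 0.250×δ_A + 0.207×(-33.2) + 0.221×(-10.9) + 0.322×(-60.0)
0.250·δ_A = -40.2 − (-28.601) = -11.599
δ_A = -11.599 / 0.250 = -46.39 permil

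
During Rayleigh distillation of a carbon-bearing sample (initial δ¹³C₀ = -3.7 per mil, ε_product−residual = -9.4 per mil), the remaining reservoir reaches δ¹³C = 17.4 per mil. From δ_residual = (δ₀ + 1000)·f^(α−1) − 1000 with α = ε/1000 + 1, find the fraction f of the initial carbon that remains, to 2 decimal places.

α − 1 = ε/1000 = -0.0094
(δ_res + 1000)/(δ₀ + 1000) = (17.4 + 1000)/(-3.7 + 1000) = 1017.4/996.3 = 1.021178
f = 1.021178^(1/-0.0094) = exp(ln(1.021178)/-0.0094) = exp(0.02096/-0.0094)
f = exp(-2.2295) = 0.1076

0.11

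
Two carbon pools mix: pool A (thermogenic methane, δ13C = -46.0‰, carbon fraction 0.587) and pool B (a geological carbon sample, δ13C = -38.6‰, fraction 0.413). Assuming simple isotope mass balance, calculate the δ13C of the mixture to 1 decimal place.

-42.9‰

δ_mix = f_A·δ_A + f_B·δ_B
δ_mix = 0.587 × (-46.0) + 0.413 × (-38.6)
δ_mix = -27.00 + -15.94 = -42.94‰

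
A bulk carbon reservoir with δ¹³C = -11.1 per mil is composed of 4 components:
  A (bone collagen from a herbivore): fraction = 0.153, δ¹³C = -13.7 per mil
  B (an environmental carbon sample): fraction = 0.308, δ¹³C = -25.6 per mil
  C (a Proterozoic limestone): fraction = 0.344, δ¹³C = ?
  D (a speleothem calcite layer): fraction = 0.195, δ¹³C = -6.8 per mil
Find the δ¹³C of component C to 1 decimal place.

0.6 per mil

Isotope mass balance: δ_bulk = Σ fᵢ·δᵢ.
-11.1 = 0.153×(-13.7) + 0.308×(-25.6) + 0.344×δ_C + 0.195×(-6.8)
0.344·δ_C = -11.1 − (-11.307) = 0.207
δ_C = 0.207 / 0.344 = 0.60 per mil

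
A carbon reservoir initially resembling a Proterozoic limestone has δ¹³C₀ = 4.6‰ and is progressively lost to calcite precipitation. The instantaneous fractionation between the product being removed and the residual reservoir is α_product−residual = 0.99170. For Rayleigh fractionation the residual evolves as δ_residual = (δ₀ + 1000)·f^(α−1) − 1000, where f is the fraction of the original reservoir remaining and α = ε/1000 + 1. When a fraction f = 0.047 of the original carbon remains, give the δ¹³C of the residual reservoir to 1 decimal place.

30.4‰

Rayleigh residual: δ_res = (δ₀ + 1000)·f^(α−1) − 1000
α − 1 = -0.00830
f^(α−1) = 0.047^(-0.00830) = 1.025703
δ_res = (4.6 + 1000) × 1.025703 − 1000 = 1030.421 − 1000 = 30.42‰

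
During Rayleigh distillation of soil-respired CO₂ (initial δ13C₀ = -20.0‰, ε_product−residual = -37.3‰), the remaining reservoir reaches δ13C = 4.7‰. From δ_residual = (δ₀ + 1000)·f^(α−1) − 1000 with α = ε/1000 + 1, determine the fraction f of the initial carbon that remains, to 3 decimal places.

α − 1 = ε/1000 = -0.0373
(δ_res + 1000)/(δ₀ + 1000) = (4.7 + 1000)/(-20.0 + 1000) = 1004.7/980.0 = 1.025204
f = 1.025204^(1/-0.0373) = exp(ln(1.025204)/-0.0373) = exp(0.02489/-0.0373)
f = exp(-0.6673) = 0.5131

0.513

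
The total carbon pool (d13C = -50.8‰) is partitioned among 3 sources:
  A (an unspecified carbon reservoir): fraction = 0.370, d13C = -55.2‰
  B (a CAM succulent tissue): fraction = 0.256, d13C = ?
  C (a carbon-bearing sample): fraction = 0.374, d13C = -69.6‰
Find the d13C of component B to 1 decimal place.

Isotope mass balance: δ_bulk = Σ fᵢ·δᵢ.
-50.8 = 0.370×(-55.2) + 0.256×δ_B + 0.374×(-69.6)
0.256·δ_B = -50.8 − (-46.454) = -4.346
δ_B = -4.346 / 0.256 = -16.98‰

-17.0‰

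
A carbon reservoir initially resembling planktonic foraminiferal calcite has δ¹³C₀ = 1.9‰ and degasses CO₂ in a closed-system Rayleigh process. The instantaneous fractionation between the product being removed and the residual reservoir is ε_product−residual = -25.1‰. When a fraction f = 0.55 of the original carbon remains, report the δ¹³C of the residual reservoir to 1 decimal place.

17.0‰

Rayleigh residual: δ_res = (δ₀ + 1000)·f^(α−1) − 1000
α = ε/1000 + 1 = 0.97490, so α − 1 = -0.02510
f^(α−1) = 0.55^(-0.02510) = 1.015119
δ_res = (1.9 + 1000) × 1.015119 − 1000 = 1017.048 − 1000 = 17.05‰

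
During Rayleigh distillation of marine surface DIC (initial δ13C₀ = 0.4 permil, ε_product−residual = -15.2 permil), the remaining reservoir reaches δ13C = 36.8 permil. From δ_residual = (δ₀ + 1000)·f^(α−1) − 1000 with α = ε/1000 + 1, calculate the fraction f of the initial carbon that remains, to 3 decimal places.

0.095

α − 1 = ε/1000 = -0.0152
(δ_res + 1000)/(δ₀ + 1000) = (36.8 + 1000)/(0.4 + 1000) = 1036.8/1000.4 = 1.036385
f = 1.036385^(1/-0.0152) = exp(ln(1.036385)/-0.0152) = exp(0.03574/-0.0152)
f = exp(-2.3513) = 0.0952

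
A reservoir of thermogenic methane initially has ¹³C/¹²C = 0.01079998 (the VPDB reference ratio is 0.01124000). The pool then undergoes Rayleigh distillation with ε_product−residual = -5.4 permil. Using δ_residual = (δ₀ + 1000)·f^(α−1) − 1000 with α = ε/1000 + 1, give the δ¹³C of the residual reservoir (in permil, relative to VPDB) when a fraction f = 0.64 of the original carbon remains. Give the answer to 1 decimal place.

δ₀ = (0.01079998/0.01124000 − 1)×1000 = (0.960852 − 1)×1000 = -39.148 permil
α − 1 = ε/1000 = -0.0054
f^(α−1) = 0.64^(-0.0054) = 1.002413
δ_res = (-39.148 + 1000) × 1.002413 − 1000 = 963.171 − 1000 = -36.83 permil

-36.8 permil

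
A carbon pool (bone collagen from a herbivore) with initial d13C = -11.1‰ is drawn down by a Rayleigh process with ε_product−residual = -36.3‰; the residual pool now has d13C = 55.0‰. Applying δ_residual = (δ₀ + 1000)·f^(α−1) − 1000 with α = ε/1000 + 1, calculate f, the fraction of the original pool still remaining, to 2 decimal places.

0.17

α − 1 = ε/1000 = -0.0363
(δ_res + 1000)/(δ₀ + 1000) = (55.0 + 1000)/(-11.1 + 1000) = 1055.0/988.9 = 1.066842
f = 1.066842^(1/-0.0363) = exp(ln(1.066842)/-0.0363) = exp(0.06470/-0.0363)
f = exp(-1.7824) = 0.1682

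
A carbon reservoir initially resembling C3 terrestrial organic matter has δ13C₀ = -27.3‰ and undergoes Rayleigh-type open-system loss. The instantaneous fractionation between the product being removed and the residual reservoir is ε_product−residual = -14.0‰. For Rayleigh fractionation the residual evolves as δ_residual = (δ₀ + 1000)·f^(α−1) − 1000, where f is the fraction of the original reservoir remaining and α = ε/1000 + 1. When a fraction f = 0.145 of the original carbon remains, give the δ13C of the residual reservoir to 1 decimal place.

Rayleigh residual: δ_res = (δ₀ + 1000)·f^(α−1) − 1000
α = ε/1000 + 1 = 0.98600, so α − 1 = -0.01400
f^(α−1) = 0.145^(-0.01400) = 1.027403
δ_res = (-27.3 + 1000) × 1.027403 − 1000 = 999.355 − 1000 = -0.65‰

-0.6‰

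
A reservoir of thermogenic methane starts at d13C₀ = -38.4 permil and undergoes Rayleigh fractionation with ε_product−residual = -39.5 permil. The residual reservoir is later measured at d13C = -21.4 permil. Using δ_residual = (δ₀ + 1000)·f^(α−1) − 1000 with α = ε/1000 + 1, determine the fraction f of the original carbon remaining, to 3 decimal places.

0.642

α − 1 = ε/1000 = -0.0395
(δ_res + 1000)/(δ₀ + 1000) = (-21.4 + 1000)/(-38.4 + 1000) = 978.6/961.6 = 1.017679
f = 1.017679^(1/-0.0395) = exp(ln(1.017679)/-0.0395) = exp(0.01752/-0.0395)
f = exp(-0.4437) = 0.6417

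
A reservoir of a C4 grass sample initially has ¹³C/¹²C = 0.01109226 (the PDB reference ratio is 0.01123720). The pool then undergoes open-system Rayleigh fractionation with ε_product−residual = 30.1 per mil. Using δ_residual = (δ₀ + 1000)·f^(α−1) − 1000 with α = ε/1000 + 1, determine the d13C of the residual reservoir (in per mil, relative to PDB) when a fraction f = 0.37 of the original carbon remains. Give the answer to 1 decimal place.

δ₀ = (0.01109226/0.01123720 − 1)×1000 = (0.987102 − 1)×1000 = -12.898 per mil
α − 1 = ε/1000 = 0.0301
f^(α−1) = 0.37^(0.0301) = 0.970516
δ_res = (-12.898 + 1000) × 0.970516 − 1000 = 957.998 − 1000 = -42.00 per mil

-42.0 per mil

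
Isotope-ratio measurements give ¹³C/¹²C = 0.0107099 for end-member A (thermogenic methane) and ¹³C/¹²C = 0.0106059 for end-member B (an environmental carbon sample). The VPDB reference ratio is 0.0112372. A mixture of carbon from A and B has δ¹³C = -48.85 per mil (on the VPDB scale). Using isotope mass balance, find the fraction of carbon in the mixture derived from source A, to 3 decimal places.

0.792

δ_A = (0.0107099/0.0112372 − 1)×1000 = (0.953075 − 1)×1000 = -46.925 per mil
δ_B = (0.0106059/0.0112372 − 1)×1000 = (0.943821 − 1)×1000 = -56.179 per mil
f_A = (δ_mix − δ_B)/(δ_A − δ_B) = (-48.85 − (-56.179))/(-46.925 − (-56.179))
f_A = 7.329 / 9.255 = 0.7919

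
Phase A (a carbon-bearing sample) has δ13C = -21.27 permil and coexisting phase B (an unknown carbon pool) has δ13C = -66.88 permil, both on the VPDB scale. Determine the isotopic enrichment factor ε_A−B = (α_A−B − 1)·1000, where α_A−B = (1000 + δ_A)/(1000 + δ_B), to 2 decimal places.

α_A−B = (1000 + -21.27) / (1000 + -66.88) = 978.73 / 933.12 = 1.048879
ε_A−B = (1.048879 − 1) × 1000 = 48.879 permil
(The approximation ε ≈ δ_A − δ_B would give 45.61 permil.)

48.88 permil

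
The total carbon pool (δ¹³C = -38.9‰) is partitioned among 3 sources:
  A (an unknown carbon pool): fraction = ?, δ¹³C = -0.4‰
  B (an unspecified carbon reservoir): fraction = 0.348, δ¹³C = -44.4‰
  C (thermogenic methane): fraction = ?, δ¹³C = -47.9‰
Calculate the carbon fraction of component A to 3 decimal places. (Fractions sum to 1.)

Let f_A and f_C be the unknown fractions; fractions sum to 1 so f_A + f_C = 0.652.
Mass balance: Σ fᵢ·δᵢ = δ_bulk ⇒ f_A·(-0.4) + f_C·(-47.9) = -38.9 − (-15.451) = -23.449
Substitute f_C = 0.652 − f_A:
f_A·(-0.4 − -47.9) = -23.449 − 0.652×(-47.9) = 7.782
f_A = 7.782 / 47.5 = 0.1638

0.164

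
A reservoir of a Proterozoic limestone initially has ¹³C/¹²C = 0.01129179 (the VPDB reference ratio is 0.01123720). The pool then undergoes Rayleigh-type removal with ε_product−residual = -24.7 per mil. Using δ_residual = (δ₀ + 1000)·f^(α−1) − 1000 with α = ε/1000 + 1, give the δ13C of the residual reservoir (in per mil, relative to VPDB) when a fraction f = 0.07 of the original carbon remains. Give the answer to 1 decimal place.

δ₀ = (0.01129179/0.01123720 − 1)×1000 = (1.004858 − 1)×1000 = 4.858 per mil
α − 1 = ε/1000 = -0.0247
f^(α−1) = 0.07^(-0.0247) = 1.067889
δ_res = (4.858 + 1000) × 1.067889 − 1000 = 1073.077 − 1000 = 73.08 per mil

73.1 per mil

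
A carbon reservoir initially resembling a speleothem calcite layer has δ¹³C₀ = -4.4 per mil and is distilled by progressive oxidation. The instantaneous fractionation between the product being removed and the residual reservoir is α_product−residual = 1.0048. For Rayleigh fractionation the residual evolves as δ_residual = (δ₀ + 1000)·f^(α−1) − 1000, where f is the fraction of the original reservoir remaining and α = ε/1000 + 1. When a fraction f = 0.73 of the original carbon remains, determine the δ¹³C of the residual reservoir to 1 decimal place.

-5.9 per mil

Rayleigh residual: δ_res = (δ₀ + 1000)·f^(α−1) − 1000
α − 1 = 0.00480
f^(α−1) = 0.73^(0.00480) = 0.998491
δ_res = (-4.4 + 1000) × 0.998491 − 1000 = 994.097 − 1000 = -5.90 per mil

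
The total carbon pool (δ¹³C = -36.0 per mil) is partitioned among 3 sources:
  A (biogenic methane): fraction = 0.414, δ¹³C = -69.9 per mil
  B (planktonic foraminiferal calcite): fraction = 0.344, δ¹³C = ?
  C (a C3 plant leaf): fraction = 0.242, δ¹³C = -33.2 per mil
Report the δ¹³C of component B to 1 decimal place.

2.8 per mil

Isotope mass balance: δ_bulk = Σ fᵢ·δᵢ.
-36.0 = 0.414×(-69.9) + 0.344×δ_B + 0.242×(-33.2)
0.344·δ_B = -36.0 − (-36.973) = 0.973
δ_B = 0.973 / 0.344 = 2.83 per mil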